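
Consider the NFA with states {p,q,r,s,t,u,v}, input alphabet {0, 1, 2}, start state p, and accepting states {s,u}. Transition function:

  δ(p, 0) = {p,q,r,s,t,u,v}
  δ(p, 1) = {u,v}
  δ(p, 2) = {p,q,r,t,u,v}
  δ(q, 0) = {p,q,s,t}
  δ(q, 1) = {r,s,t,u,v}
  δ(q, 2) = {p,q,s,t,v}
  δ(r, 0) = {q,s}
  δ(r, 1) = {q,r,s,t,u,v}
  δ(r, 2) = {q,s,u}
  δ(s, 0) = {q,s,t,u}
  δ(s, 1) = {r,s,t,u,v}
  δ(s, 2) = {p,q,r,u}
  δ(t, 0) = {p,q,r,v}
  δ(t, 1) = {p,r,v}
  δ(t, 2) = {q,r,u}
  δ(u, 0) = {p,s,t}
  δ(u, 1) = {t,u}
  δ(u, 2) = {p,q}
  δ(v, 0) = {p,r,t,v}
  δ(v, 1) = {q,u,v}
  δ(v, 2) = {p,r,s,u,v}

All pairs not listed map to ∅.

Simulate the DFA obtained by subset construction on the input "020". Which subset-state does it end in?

Start: {p}.
δ(p,0) = {p,q,r,s,t,u,v}.
Union: {p,q,r,s,t,u,v}.
After 0: {p,q,r,s,t,u,v}.
δ(p,2) = {p,q,r,t,u,v}; δ(q,2) = {p,q,s,t,v}; δ(r,2) = {q,s,u}; δ(s,2) = {p,q,r,u}; δ(t,2) = {q,r,u}; δ(u,2) = {p,q}; δ(v,2) = {p,r,s,u,v}.
Union: {p,q,r,s,t,u,v}.
After 2: {p,q,r,s,t,u,v}.
δ(p,0) = {p,q,r,s,t,u,v}; δ(q,0) = {p,q,s,t}; δ(r,0) = {q,s}; δ(s,0) = {q,s,t,u}; δ(t,0) = {p,q,r,v}; δ(u,0) = {p,s,t}; δ(v,0) = {p,r,t,v}.
Union: {p,q,r,s,t,u,v}.
After 0: {p,q,r,s,t,u,v}.

{p,q,r,s,t,u,v}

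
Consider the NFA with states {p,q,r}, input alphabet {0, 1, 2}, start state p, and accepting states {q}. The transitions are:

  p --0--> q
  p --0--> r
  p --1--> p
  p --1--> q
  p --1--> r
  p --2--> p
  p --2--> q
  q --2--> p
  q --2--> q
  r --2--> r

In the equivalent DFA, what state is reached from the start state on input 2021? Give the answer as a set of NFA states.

{p,q,r}

Start: {p}.
δ(p,2) = {p,q}.
Union: {p,q}.
After 2: {p,q}.
δ(p,0) = {q,r}; δ(q,0) = ∅.
Union: {q,r}.
After 0: {q,r}.
δ(q,2) = {p,q}; δ(r,2) = {r}.
Union: {p,q,r}.
After 2: {p,q,r}.
δ(p,1) = {p,q,r}; δ(q,1) = ∅; δ(r,1) = ∅.
Union: {p,q,r}.
After 1: {p,q,r}.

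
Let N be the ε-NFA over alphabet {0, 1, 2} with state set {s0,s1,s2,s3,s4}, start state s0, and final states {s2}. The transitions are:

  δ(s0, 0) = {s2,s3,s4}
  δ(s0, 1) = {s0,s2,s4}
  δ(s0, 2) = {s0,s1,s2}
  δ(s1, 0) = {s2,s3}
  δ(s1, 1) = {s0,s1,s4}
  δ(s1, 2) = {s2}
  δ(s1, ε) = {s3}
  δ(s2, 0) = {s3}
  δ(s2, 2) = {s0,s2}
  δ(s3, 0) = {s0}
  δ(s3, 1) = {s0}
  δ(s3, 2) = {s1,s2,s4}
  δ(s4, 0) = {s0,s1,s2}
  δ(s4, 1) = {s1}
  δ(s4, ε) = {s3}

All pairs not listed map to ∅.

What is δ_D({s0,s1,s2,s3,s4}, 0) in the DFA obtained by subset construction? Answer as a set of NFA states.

{s0,s1,s2,s3,s4}

δ(s0,0) = {s2,s3,s4}; δ(s1,0) = {s2,s3}; δ(s2,0) = {s3}; δ(s3,0) = {s0}; δ(s4,0) = {s0,s1,s2}.
Union: {s0,s1,s2,s3,s4}.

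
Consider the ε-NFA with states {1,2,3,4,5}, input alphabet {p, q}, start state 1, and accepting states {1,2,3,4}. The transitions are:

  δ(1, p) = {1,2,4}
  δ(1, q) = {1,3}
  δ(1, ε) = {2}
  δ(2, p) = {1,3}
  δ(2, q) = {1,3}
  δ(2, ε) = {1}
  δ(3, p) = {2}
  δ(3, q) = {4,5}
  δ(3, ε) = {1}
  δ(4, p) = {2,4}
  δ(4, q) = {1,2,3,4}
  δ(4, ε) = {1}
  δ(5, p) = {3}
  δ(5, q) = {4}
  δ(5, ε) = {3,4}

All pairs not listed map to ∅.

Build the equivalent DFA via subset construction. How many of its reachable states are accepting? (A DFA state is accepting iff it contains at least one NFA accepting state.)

4

Start state of the DFA: {1,2} (ε-closure of the NFA start).
{1,2} --p--> {1,2,3,4}  [new]
{1,2} --q--> {1,2,3}  [new]
{1,2,3,4} --p--> {1,2,3,4}  [seen]
{1,2,3,4} --q--> {1,2,3,4,5}  [new]
{1,2,3} --p--> {1,2,3,4}  [seen]
{1,2,3} --q--> {1,2,3,4,5}  [seen]
{1,2,3,4,5} --p--> {1,2,3,4}  [seen]
{1,2,3,4,5} --q--> {1,2,3,4,5}  [seen]
Reachable DFA states: {1,2}, {1,2,3,4}, {1,2,3}, {1,2,3,4,5}.
Accepting DFA states (contain an NFA accepting state): {1,2}, {1,2,3,4}, {1,2,3}, {1,2,3,4,5}.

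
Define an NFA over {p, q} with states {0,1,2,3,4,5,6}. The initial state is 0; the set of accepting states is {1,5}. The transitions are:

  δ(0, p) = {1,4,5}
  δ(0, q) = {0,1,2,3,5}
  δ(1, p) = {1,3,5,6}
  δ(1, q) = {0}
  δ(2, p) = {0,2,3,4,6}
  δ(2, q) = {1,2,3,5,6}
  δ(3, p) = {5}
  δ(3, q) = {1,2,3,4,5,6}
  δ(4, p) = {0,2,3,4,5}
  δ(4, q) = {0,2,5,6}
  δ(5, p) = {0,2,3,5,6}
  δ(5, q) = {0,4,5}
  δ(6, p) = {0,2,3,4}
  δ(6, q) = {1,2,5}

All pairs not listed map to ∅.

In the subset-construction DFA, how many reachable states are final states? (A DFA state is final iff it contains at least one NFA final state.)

4

Start state of the DFA: {0}.
{0} --p--> {1,4,5}  [new]
{0} --q--> {0,1,2,3,5}  [new]
{1,4,5} --p--> {0,1,2,3,4,5,6}  [new]
{1,4,5} --q--> {0,2,4,5,6}  [new]
{0,1,2,3,5} --p--> {0,1,2,3,4,5,6}  [seen]
{0,1,2,3,5} --q--> {0,1,2,3,4,5,6}  [seen]
{0,1,2,3,4,5,6} --p--> {0,1,2,3,4,5,6}  [seen]
{0,1,2,3,4,5,6} --q--> {0,1,2,3,4,5,6}  [seen]
{0,2,4,5,6} --p--> {0,1,2,3,4,5,6}  [seen]
{0,2,4,5,6} --q--> {0,1,2,3,4,5,6}  [seen]
Reachable DFA states: {0}, {1,4,5}, {0,1,2,3,5}, {0,1,2,3,4,5,6}, {0,2,4,5,6}.
Accepting DFA states (contain an NFA accepting state): {1,4,5}, {0,1,2,3,5}, {0,1,2,3,4,5,6}, {0,2,4,5,6}.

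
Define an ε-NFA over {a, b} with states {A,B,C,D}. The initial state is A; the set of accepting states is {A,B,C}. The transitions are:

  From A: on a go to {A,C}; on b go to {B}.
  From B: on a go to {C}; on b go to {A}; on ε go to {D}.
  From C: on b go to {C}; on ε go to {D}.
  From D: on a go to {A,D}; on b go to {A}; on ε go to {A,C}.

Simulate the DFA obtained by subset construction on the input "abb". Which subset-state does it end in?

{A,B,C,D}

Start: {A}.
δ(A,a) = {A,C}.
Union: {A,C}.
ε-closure gives {A,C,D}.
After a: {A,C,D}.
δ(A,b) = {B}; δ(C,b) = {C}; δ(D,b) = {A}.
Union: {A,B,C}.
ε-closure gives {A,B,C,D}.
After b: {A,B,C,D}.
δ(A,b) = {B}; δ(B,b) = {A}; δ(C,b) = {C}; δ(D,b) = {A}.
Union: {A,B,C}.
ε-closure gives {A,B,C,D}.
After b: {A,B,C,D}.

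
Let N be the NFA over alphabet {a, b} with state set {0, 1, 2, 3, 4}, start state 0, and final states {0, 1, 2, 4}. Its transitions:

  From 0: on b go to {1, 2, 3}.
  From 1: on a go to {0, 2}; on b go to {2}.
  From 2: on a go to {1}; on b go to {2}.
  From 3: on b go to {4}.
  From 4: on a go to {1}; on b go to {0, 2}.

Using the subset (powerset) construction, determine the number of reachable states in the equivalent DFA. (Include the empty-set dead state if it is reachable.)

Start state of the DFA: {0}.
{0} --a--> ∅  [new]
{0} --b--> {1, 2, 3}  [new]
∅ --a--> ∅  [seen]
∅ --b--> ∅  [seen]
{1, 2, 3} --a--> {0, 1, 2}  [new]
{1, 2, 3} --b--> {2, 4}  [new]
{0, 1, 2} --a--> {0, 1, 2}  [seen]
{0, 1, 2} --b--> {1, 2, 3}  [seen]
{2, 4} --a--> {1}  [new]
{2, 4} --b--> {0, 2}  [new]
{1} --a--> {0, 2}  [seen]
{1} --b--> {2}  [new]
{0, 2} --a--> {1}  [seen]
{0, 2} --b--> {1, 2, 3}  [seen]
{2} --a--> {1}  [seen]
{2} --b--> {2}  [seen]
Reachable DFA states: {0}, ∅, {1, 2, 3}, {0, 1, 2}, {2, 4}, {1}, {0, 2}, {2}.

8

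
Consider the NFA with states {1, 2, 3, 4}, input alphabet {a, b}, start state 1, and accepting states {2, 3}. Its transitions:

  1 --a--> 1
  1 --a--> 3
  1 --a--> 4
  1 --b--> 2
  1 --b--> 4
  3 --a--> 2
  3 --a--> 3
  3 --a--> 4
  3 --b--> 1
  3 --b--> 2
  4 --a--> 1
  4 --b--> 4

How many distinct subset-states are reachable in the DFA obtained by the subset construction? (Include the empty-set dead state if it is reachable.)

6

Start state of the DFA: {1}.
{1} --a--> {1, 3, 4}  [new]
{1} --b--> {2, 4}  [new]
{1, 3, 4} --a--> {1, 2, 3, 4}  [new]
{1, 3, 4} --b--> {1, 2, 4}  [new]
{2, 4} --a--> {1}  [seen]
{2, 4} --b--> {4}  [new]
{1, 2, 3, 4} --a--> {1, 2, 3, 4}  [seen]
{1, 2, 3, 4} --b--> {1, 2, 4}  [seen]
{1, 2, 4} --a--> {1, 3, 4}  [seen]
{1, 2, 4} --b--> {2, 4}  [seen]
{4} --a--> {1}  [seen]
{4} --b--> {4}  [seen]
Reachable DFA states: {1}, {1, 3, 4}, {2, 4}, {1, 2, 3, 4}, {1, 2, 4}, {4}.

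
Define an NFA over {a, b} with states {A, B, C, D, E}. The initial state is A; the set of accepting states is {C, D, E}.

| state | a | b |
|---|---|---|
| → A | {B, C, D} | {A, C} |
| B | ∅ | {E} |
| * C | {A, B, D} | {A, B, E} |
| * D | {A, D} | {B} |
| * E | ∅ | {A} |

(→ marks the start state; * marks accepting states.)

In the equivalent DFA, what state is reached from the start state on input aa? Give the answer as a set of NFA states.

Start: {A}.
δ(A,a) = {B, C, D}.
Union: {B, C, D}.
After a: {B, C, D}.
δ(B,a) = ∅; δ(C,a) = {A, B, D}; δ(D,a) = {A, D}.
Union: {A, B, D}.
After a: {A, B, D}.

{A, B, D}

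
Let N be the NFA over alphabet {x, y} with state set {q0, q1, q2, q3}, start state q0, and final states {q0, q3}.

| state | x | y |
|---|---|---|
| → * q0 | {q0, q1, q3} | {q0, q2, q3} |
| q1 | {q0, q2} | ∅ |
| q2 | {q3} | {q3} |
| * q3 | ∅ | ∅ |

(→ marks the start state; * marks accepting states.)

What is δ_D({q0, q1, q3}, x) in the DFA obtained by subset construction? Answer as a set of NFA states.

{q0, q1, q2, q3}

δ(q0,x) = {q0, q1, q3}; δ(q1,x) = {q0, q2}; δ(q3,x) = ∅.
Union: {q0, q1, q2, q3}.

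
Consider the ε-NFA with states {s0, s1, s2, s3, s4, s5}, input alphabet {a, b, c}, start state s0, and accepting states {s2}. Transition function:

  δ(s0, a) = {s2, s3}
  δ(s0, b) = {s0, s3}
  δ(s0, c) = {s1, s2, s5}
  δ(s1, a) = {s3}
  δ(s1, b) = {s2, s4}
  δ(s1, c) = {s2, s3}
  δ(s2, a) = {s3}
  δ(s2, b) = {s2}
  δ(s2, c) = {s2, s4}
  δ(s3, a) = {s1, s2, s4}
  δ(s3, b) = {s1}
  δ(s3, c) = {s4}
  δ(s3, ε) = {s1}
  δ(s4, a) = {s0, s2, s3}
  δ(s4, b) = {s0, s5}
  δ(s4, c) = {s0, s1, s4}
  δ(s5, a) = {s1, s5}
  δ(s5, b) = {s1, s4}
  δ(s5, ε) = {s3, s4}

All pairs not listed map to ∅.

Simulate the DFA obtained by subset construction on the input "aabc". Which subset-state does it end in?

{s0, s1, s2, s3, s4, s5}

Start: {s0}.
δ(s0,a) = {s2, s3}.
Union: {s2, s3}.
ε-closure gives {s1, s2, s3}.
After a: {s1, s2, s3}.
δ(s1,a) = {s3}; δ(s2,a) = {s3}; δ(s3,a) = {s1, s2, s4}.
Union: {s1, s2, s3, s4}.
After a: {s1, s2, s3, s4}.
δ(s1,b) = {s2, s4}; δ(s2,b) = {s2}; δ(s3,b) = {s1}; δ(s4,b) = {s0, s5}.
Union: {s0, s1, s2, s4, s5}.
ε-closure gives {s0, s1, s2, s3, s4, s5}.
After b: {s0, s1, s2, s3, s4, s5}.
δ(s0,c) = {s1, s2, s5}; δ(s1,c) = {s2, s3}; δ(s2,c) = {s2, s4}; δ(s3,c) = {s4}; δ(s4,c) = {s0, s1, s4}; δ(s5,c) = ∅.
Union: {s0, s1, s2, s3, s4, s5}.
After c: {s0, s1, s2, s3, s4, s5}.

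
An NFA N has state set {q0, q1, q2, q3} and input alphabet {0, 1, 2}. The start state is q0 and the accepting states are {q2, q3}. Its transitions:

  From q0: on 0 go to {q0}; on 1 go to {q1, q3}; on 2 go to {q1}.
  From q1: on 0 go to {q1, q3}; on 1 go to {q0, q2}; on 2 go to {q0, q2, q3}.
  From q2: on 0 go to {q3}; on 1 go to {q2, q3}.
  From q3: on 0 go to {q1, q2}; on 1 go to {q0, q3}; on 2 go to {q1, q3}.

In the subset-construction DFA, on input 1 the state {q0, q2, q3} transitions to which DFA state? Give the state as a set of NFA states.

{q0, q1, q2, q3}

δ(q0,1) = {q1, q3}; δ(q2,1) = {q2, q3}; δ(q3,1) = {q0, q3}.
Union: {q0, q1, q2, q3}.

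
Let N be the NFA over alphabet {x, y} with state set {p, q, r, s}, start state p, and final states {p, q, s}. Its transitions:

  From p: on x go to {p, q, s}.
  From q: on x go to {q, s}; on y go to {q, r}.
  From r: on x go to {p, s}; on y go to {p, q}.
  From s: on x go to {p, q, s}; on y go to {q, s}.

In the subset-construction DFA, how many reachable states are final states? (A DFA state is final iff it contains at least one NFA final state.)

Start state of the DFA: {p}.
{p} --x--> {p, q, s}  [new]
{p} --y--> ∅  [new]
{p, q, s} --x--> {p, q, s}  [seen]
{p, q, s} --y--> {q, r, s}  [new]
∅ --x--> ∅  [seen]
∅ --y--> ∅  [seen]
{q, r, s} --x--> {p, q, s}  [seen]
{q, r, s} --y--> {p, q, r, s}  [new]
{p, q, r, s} --x--> {p, q, s}  [seen]
{p, q, r, s} --y--> {p, q, r, s}  [seen]
Reachable DFA states: {p}, {p, q, s}, ∅, {q, r, s}, {p, q, r, s}.
Accepting DFA states (contain an NFA accepting state): {p}, {p, q, s}, {q, r, s}, {p, q, r, s}.

4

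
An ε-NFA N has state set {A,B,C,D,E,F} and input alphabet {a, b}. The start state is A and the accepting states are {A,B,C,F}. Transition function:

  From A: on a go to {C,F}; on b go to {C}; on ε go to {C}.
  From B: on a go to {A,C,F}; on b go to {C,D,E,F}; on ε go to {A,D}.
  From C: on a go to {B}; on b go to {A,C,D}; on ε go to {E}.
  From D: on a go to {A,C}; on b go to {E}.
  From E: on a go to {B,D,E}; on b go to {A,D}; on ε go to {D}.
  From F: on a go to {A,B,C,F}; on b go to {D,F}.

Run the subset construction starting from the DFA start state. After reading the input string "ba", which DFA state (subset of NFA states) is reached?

{A,B,C,D,E,F}

Start: {A,C,D,E}.
δ(A,b) = {C}; δ(C,b) = {A,C,D}; δ(D,b) = {E}; δ(E,b) = {A,D}.
Union: {A,C,D,E}.
After b: {A,C,D,E}.
δ(A,a) = {C,F}; δ(C,a) = {B}; δ(D,a) = {A,C}; δ(E,a) = {B,D,E}.
Union: {A,B,C,D,E,F}.
After a: {A,B,C,D,E,F}.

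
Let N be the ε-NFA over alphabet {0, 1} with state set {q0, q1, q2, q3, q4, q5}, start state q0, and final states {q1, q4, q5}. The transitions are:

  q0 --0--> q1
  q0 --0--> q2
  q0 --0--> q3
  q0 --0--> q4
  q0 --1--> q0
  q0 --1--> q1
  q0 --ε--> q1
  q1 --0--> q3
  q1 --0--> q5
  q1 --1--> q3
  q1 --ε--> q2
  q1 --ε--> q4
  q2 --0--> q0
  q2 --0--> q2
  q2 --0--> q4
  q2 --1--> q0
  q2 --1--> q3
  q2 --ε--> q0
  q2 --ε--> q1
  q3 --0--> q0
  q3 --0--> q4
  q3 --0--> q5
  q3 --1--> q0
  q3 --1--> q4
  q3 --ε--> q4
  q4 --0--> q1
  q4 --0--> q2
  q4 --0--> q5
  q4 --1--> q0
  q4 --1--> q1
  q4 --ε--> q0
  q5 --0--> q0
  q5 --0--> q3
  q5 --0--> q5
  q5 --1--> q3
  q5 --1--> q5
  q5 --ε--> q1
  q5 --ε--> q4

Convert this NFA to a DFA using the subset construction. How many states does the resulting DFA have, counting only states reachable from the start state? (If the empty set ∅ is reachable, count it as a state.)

Start state of the DFA: {q0, q1, q2, q4} (ε-closure of the NFA start).
{q0, q1, q2, q4} --0--> {q0, q1, q2, q3, q4, q5}  [new]
{q0, q1, q2, q4} --1--> {q0, q1, q2, q3, q4}  [new]
{q0, q1, q2, q3, q4, q5} --0--> {q0, q1, q2, q3, q4, q5}  [seen]
{q0, q1, q2, q3, q4, q5} --1--> {q0, q1, q2, q3, q4, q5}  [seen]
{q0, q1, q2, q3, q4} --0--> {q0, q1, q2, q3, q4, q5}  [seen]
{q0, q1, q2, q3, q4} --1--> {q0, q1, q2, q3, q4}  [seen]
Reachable DFA states: {q0, q1, q2, q4}, {q0, q1, q2, q3, q4, q5}, {q0, q1, q2, q3, q4}.

3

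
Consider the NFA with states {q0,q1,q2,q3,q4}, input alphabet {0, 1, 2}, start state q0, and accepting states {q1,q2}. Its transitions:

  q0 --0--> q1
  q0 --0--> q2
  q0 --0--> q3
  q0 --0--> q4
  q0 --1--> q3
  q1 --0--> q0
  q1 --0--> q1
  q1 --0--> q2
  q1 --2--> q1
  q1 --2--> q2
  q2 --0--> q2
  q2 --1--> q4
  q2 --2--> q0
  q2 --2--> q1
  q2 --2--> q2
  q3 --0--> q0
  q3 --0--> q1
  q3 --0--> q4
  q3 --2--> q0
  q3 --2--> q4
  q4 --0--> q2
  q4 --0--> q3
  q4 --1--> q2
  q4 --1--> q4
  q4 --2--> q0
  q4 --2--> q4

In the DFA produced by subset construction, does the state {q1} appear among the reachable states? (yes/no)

no

Start state of the DFA: {q0}.
{q0} --0--> {q1,q2,q3,q4}  [new]
{q0} --1--> {q3}  [new]
{q0} --2--> ∅  [new]
{q1,q2,q3,q4} --0--> {q0,q1,q2,q3,q4}  [new]
{q1,q2,q3,q4} --1--> {q2,q4}  [new]
{q1,q2,q3,q4} --2--> {q0,q1,q2,q4}  [new]
{q3} --0--> {q0,q1,q4}  [new]
{q3} --1--> ∅  [seen]
{q3} --2--> {q0,q4}  [new]
∅ --0--> ∅  [seen]
∅ --1--> ∅  [seen]
∅ --2--> ∅  [seen]
{q0,q1,q2,q3,q4} --0--> {q0,q1,q2,q3,q4}  [seen]
{q0,q1,q2,q3,q4} --1--> {q2,q3,q4}  [new]
{q0,q1,q2,q3,q4} --2--> {q0,q1,q2,q4}  [seen]
{q2,q4} --0--> {q2,q3}  [new]
{q2,q4} --1--> {q2,q4}  [seen]
{q2,q4} --2--> {q0,q1,q2,q4}  [seen]
{q0,q1,q2,q4} --0--> {q0,q1,q2,q3,q4}  [seen]
{q0,q1,q2,q4} --1--> {q2,q3,q4}  [seen]
{q0,q1,q2,q4} --2--> {q0,q1,q2,q4}  [seen]
{q0,q1,q4} --0--> {q0,q1,q2,q3,q4}  [seen]
{q0,q1,q4} --1--> {q2,q3,q4}  [seen]
{q0,q1,q4} --2--> {q0,q1,q2,q4}  [seen]
{q0,q4} --0--> {q1,q2,q3,q4}  [seen]
{q0,q4} --1--> {q2,q3,q4}  [seen]
{q0,q4} --2--> {q0,q4}  [seen]
{q2,q3,q4} --0--> {q0,q1,q2,q3,q4}  [seen]
{q2,q3,q4} --1--> {q2,q4}  [seen]
{q2,q3,q4} --2--> {q0,q1,q2,q4}  [seen]
{q2,q3} --0--> {q0,q1,q2,q4}  [seen]
{q2,q3} --1--> {q4}  [new]
{q2,q3} --2--> {q0,q1,q2,q4}  [seen]
{q4} --0--> {q2,q3}  [seen]
{q4} --1--> {q2,q4}  [seen]
{q4} --2--> {q0,q4}  [seen]
Reachable DFA states: {q0}, {q1,q2,q3,q4}, {q3}, ∅, {q0,q1,q2,q3,q4}, {q2,q4}, {q0,q1,q2,q4}, {q0,q1,q4}, {q0,q4}, {q2,q3,q4}, {q2,q3}, {q4}.
{q1} is not among them.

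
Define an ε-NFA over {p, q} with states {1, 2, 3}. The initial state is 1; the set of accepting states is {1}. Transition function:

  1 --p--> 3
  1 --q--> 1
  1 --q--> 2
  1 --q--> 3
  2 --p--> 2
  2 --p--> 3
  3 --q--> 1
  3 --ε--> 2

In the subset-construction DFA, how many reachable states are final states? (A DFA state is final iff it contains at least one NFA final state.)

2

Start state of the DFA: {1} (ε-closure of the NFA start).
{1} --p--> {2, 3}  [new]
{1} --q--> {1, 2, 3}  [new]
{2, 3} --p--> {2, 3}  [seen]
{2, 3} --q--> {1}  [seen]
{1, 2, 3} --p--> {2, 3}  [seen]
{1, 2, 3} --q--> {1, 2, 3}  [seen]
Reachable DFA states: {1}, {2, 3}, {1, 2, 3}.
Accepting DFA states (contain an NFA accepting state): {1}, {1, 2, 3}.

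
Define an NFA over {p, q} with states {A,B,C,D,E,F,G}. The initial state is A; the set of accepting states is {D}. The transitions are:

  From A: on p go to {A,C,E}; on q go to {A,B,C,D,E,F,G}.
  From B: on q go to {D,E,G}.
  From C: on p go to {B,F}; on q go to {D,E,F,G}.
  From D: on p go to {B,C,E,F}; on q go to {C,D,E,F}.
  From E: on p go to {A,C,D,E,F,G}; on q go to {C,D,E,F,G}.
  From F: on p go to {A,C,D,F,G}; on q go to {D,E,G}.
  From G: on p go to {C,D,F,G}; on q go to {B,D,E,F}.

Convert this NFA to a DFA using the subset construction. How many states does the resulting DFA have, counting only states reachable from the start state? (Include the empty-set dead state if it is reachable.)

Start state of the DFA: {A}.
{A} --p--> {A,C,E}  [new]
{A} --q--> {A,B,C,D,E,F,G}  [new]
{A,C,E} --p--> {A,B,C,D,E,F,G}  [seen]
{A,C,E} --q--> {A,B,C,D,E,F,G}  [seen]
{A,B,C,D,E,F,G} --p--> {A,B,C,D,E,F,G}  [seen]
{A,B,C,D,E,F,G} --q--> {A,B,C,D,E,F,G}  [seen]
Reachable DFA states: {A}, {A,C,E}, {A,B,C,D,E,F,G}.

3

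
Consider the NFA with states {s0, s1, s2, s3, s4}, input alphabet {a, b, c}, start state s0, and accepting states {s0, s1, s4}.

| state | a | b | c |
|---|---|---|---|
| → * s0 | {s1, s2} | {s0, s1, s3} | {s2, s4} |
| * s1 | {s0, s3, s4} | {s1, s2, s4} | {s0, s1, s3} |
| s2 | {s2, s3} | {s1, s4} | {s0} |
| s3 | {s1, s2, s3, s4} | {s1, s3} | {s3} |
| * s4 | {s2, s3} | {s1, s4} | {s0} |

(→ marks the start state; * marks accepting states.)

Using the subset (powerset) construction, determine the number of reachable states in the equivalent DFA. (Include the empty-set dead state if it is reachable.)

14

Start state of the DFA: {s0}.
{s0} --a--> {s1, s2}  [new]
{s0} --b--> {s0, s1, s3}  [new]
{s0} --c--> {s2, s4}  [new]
{s1, s2} --a--> {s0, s2, s3, s4}  [new]
{s1, s2} --b--> {s1, s2, s4}  [new]
{s1, s2} --c--> {s0, s1, s3}  [seen]
{s0, s1, s3} --a--> {s0, s1, s2, s3, s4}  [new]
{s0, s1, s3} --b--> {s0, s1, s2, s3, s4}  [seen]
{s0, s1, s3} --c--> {s0, s1, s2, s3, s4}  [seen]
{s2, s4} --a--> {s2, s3}  [new]
{s2, s4} --b--> {s1, s4}  [new]
{s2, s4} --c--> {s0}  [seen]
{s0, s2, s3, s4} --a--> {s1, s2, s3, s4}  [new]
{s0, s2, s3, s4} --b--> {s0, s1, s3, s4}  [new]
{s0, s2, s3, s4} --c--> {s0, s2, s3, s4}  [seen]
{s1, s2, s4} --a--> {s0, s2, s3, s4}  [seen]
{s1, s2, s4} --b--> {s1, s2, s4}  [seen]
{s1, s2, s4} --c--> {s0, s1, s3}  [seen]
{s0, s1, s2, s3, s4} --a--> {s0, s1, s2, s3, s4}  [seen]
{s0, s1, s2, s3, s4} --b--> {s0, s1, s2, s3, s4}  [seen]
{s0, s1, s2, s3, s4} --c--> {s0, s1, s2, s3, s4}  [seen]
{s2, s3} --a--> {s1, s2, s3, s4}  [seen]
{s2, s3} --b--> {s1, s3, s4}  [new]
{s2, s3} --c--> {s0, s3}  [new]
{s1, s4} --a--> {s0, s2, s3, s4}  [seen]
{s1, s4} --b--> {s1, s2, s4}  [seen]
{s1, s4} --c--> {s0, s1, s3}  [seen]
{s1, s2, s3, s4} --a--> {s0, s1, s2, s3, s4}  [seen]
{s1, s2, s3, s4} --b--> {s1, s2, s3, s4}  [seen]
{s1, s2, s3, s4} --c--> {s0, s1, s3}  [seen]
{s0, s1, s3, s4} --a--> {s0, s1, s2, s3, s4}  [seen]
{s0, s1, s3, s4} --b--> {s0, s1, s2, s3, s4}  [seen]
{s0, s1, s3, s4} --c--> {s0, s1, s2, s3, s4}  [seen]
{s1, s3, s4} --a--> {s0, s1, s2, s3, s4}  [seen]
{s1, s3, s4} --b--> {s1, s2, s3, s4}  [seen]
{s1, s3, s4} --c--> {s0, s1, s3}  [seen]
{s0, s3} --a--> {s1, s2, s3, s4}  [seen]
{s0, s3} --b--> {s0, s1, s3}  [seen]
{s0, s3} --c--> {s2, s3, s4}  [new]
{s2, s3, s4} --a--> {s1, s2, s3, s4}  [seen]
{s2, s3, s4} --b--> {s1, s3, s4}  [seen]
{s2, s3, s4} --c--> {s0, s3}  [seen]
Reachable DFA states: {s0}, {s1, s2}, {s0, s1, s3}, {s2, s4}, {s0, s2, s3, s4}, {s1, s2, s4}, {s0, s1, s2, s3, s4}, {s2, s3}, {s1, s4}, {s1, s2, s3, s4}, {s0, s1, s3, s4}, {s1, s3, s4}, {s0, s3}, {s2, s3, s4}.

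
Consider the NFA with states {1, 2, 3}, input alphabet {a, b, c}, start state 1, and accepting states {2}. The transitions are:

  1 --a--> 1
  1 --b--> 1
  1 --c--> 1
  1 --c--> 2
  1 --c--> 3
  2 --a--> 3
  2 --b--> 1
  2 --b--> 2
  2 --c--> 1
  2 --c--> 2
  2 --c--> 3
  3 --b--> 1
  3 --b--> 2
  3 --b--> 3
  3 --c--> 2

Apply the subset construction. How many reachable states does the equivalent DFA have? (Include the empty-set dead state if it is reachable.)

3

Start state of the DFA: {1}.
{1} --a--> {1}  [seen]
{1} --b--> {1}  [seen]
{1} --c--> {1, 2, 3}  [new]
{1, 2, 3} --a--> {1, 3}  [new]
{1, 2, 3} --b--> {1, 2, 3}  [seen]
{1, 2, 3} --c--> {1, 2, 3}  [seen]
{1, 3} --a--> {1}  [seen]
{1, 3} --b--> {1, 2, 3}  [seen]
{1, 3} --c--> {1, 2, 3}  [seen]
Reachable DFA states: {1}, {1, 2, 3}, {1, 3}.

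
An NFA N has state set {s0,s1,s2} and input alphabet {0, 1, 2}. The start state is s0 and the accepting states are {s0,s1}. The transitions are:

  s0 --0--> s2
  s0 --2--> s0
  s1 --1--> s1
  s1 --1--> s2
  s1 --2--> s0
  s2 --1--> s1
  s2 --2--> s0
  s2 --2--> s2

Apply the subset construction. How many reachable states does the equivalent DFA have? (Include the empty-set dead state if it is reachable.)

6

Start state of the DFA: {s0}.
{s0} --0--> {s2}  [new]
{s0} --1--> ∅  [new]
{s0} --2--> {s0}  [seen]
{s2} --0--> ∅  [seen]
{s2} --1--> {s1}  [new]
{s2} --2--> {s0,s2}  [new]
∅ --0--> ∅  [seen]
∅ --1--> ∅  [seen]
∅ --2--> ∅  [seen]
{s1} --0--> ∅  [seen]
{s1} --1--> {s1,s2}  [new]
{s1} --2--> {s0}  [seen]
{s0,s2} --0--> {s2}  [seen]
{s0,s2} --1--> {s1}  [seen]
{s0,s2} --2--> {s0,s2}  [seen]
{s1,s2} --0--> ∅  [seen]
{s1,s2} --1--> {s1,s2}  [seen]
{s1,s2} --2--> {s0,s2}  [seen]
Reachable DFA states: {s0}, {s2}, ∅, {s1}, {s0,s2}, {s1,s2}.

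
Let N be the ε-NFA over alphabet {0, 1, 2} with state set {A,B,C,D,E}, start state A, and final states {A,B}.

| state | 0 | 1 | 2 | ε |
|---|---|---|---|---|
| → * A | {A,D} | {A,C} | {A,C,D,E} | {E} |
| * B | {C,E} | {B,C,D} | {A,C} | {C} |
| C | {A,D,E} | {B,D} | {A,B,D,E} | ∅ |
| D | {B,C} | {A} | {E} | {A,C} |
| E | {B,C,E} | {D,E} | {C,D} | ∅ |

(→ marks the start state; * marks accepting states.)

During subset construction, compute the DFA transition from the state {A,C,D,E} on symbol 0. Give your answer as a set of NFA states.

δ(A,0) = {A,D}; δ(C,0) = {A,D,E}; δ(D,0) = {B,C}; δ(E,0) = {B,C,E}.
Union: {A,B,C,D,E}.

{A,B,C,D,E}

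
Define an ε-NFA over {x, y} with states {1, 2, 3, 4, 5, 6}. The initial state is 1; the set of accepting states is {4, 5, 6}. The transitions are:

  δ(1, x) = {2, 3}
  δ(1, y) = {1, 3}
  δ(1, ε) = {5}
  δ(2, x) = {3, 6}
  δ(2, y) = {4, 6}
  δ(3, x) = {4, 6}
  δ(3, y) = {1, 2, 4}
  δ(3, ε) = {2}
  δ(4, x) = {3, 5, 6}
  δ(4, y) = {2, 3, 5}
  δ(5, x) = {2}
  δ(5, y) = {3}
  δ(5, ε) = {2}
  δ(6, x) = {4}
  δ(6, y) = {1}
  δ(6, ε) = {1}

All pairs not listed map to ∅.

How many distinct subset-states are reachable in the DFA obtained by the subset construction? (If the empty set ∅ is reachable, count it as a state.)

Start state of the DFA: {1, 2, 5} (ε-closure of the NFA start).
{1, 2, 5} --x--> {1, 2, 3, 5, 6}  [new]
{1, 2, 5} --y--> {1, 2, 3, 4, 5, 6}  [new]
{1, 2, 3, 5, 6} --x--> {1, 2, 3, 4, 5, 6}  [seen]
{1, 2, 3, 5, 6} --y--> {1, 2, 3, 4, 5, 6}  [seen]
{1, 2, 3, 4, 5, 6} --x--> {1, 2, 3, 4, 5, 6}  [seen]
{1, 2, 3, 4, 5, 6} --y--> {1, 2, 3, 4, 5, 6}  [seen]
Reachable DFA states: {1, 2, 5}, {1, 2, 3, 5, 6}, {1, 2, 3, 4, 5, 6}.

3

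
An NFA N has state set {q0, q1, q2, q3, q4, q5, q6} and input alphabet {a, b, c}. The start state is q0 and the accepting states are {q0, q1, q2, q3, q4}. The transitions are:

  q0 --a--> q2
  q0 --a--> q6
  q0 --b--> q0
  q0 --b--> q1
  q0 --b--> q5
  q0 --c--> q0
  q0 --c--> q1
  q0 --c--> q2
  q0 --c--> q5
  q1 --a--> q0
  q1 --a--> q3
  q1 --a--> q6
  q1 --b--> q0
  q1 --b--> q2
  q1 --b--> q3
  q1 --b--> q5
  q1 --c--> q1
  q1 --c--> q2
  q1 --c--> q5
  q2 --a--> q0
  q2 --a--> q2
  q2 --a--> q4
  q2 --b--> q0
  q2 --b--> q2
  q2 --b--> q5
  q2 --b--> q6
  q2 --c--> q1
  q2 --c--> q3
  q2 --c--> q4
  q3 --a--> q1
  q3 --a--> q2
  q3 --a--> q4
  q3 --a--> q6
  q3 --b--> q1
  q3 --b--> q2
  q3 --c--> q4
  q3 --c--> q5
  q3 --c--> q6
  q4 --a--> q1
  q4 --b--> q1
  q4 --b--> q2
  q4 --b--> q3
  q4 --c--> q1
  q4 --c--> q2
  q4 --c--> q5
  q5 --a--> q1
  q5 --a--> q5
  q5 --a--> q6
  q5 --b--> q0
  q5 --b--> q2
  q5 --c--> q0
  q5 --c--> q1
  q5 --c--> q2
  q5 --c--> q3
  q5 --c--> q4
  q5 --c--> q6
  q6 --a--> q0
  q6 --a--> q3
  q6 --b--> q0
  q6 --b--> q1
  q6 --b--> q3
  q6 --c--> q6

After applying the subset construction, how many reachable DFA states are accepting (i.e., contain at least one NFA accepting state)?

12

Start state of the DFA: {q0}.
{q0} --a--> {q2, q6}  [new]
{q0} --b--> {q0, q1, q5}  [new]
{q0} --c--> {q0, q1, q2, q5}  [new]
{q2, q6} --a--> {q0, q2, q3, q4}  [new]
{q2, q6} --b--> {q0, q1, q2, q3, q5, q6}  [new]
{q2, q6} --c--> {q1, q3, q4, q6}  [new]
{q0, q1, q5} --a--> {q0, q1, q2, q3, q5, q6}  [seen]
{q0, q1, q5} --b--> {q0, q1, q2, q3, q5}  [new]
{q0, q1, q5} --c--> {q0, q1, q2, q3, q4, q5, q6}  [new]
{q0, q1, q2, q5} --a--> {q0, q1, q2, q3, q4, q5, q6}  [seen]
{q0, q1, q2, q5} --b--> {q0, q1, q2, q3, q5, q6}  [seen]
{q0, q1, q2, q5} --c--> {q0, q1, q2, q3, q4, q5, q6}  [seen]
{q0, q2, q3, q4} --a--> {q0, q1, q2, q4, q6}  [new]
{q0, q2, q3, q4} --b--> {q0, q1, q2, q3, q5, q6}  [seen]
{q0, q2, q3, q4} --c--> {q0, q1, q2, q3, q4, q5, q6}  [seen]
{q0, q1, q2, q3, q5, q6} --a--> {q0, q1, q2, q3, q4, q5, q6}  [seen]
{q0, q1, q2, q3, q5, q6} --b--> {q0, q1, q2, q3, q5, q6}  [seen]
{q0, q1, q2, q3, q5, q6} --c--> {q0, q1, q2, q3, q4, q5, q6}  [seen]
{q1, q3, q4, q6} --a--> {q0, q1, q2, q3, q4, q6}  [new]
{q1, q3, q4, q6} --b--> {q0, q1, q2, q3, q5}  [seen]
{q1, q3, q4, q6} --c--> {q1, q2, q4, q5, q6}  [new]
{q0, q1, q2, q3, q5} --a--> {q0, q1, q2, q3, q4, q5, q6}  [seen]
{q0, q1, q2, q3, q5} --b--> {q0, q1, q2, q3, q5, q6}  [seen]
{q0, q1, q2, q3, q5} --c--> {q0, q1, q2, q3, q4, q5, q6}  [seen]
{q0, q1, q2, q3, q4, q5, q6} --a--> {q0, q1, q2, q3, q4, q5, q6}  [seen]
{q0, q1, q2, q3, q4, q5, q6} --b--> {q0, q1, q2, q3, q5, q6}  [seen]
{q0, q1, q2, q3, q4, q5, q6} --c--> {q0, q1, q2, q3, q4, q5, q6}  [seen]
{q0, q1, q2, q4, q6} --a--> {q0, q1, q2, q3, q4, q6}  [seen]
{q0, q1, q2, q4, q6} --b--> {q0, q1, q2, q3, q5, q6}  [seen]
{q0, q1, q2, q4, q6} --c--> {q0, q1, q2, q3, q4, q5, q6}  [seen]
{q0, q1, q2, q3, q4, q6} --a--> {q0, q1, q2, q3, q4, q6}  [seen]
{q0, q1, q2, q3, q4, q6} --b--> {q0, q1, q2, q3, q5, q6}  [seen]
{q0, q1, q2, q3, q4, q6} --c--> {q0, q1, q2, q3, q4, q5, q6}  [seen]
{q1, q2, q4, q5, q6} --a--> {q0, q1, q2, q3, q4, q5, q6}  [seen]
{q1, q2, q4, q5, q6} --b--> {q0, q1, q2, q3, q5, q6}  [seen]
{q1, q2, q4, q5, q6} --c--> {q0, q1, q2, q3, q4, q5, q6}  [seen]
Reachable DFA states: {q0}, {q2, q6}, {q0, q1, q5}, {q0, q1, q2, q5}, {q0, q2, q3, q4}, {q0, q1, q2, q3, q5, q6}, {q1, q3, q4, q6}, {q0, q1, q2, q3, q5}, {q0, q1, q2, q3, q4, q5, q6}, {q0, q1, q2, q4, q6}, {q0, q1, q2, q3, q4, q6}, {q1, q2, q4, q5, q6}.
Accepting DFA states (contain an NFA accepting state): {q0}, {q2, q6}, {q0, q1, q5}, {q0, q1, q2, q5}, {q0, q2, q3, q4}, {q0, q1, q2, q3, q5, q6}, {q1, q3, q4, q6}, {q0, q1, q2, q3, q5}, {q0, q1, q2, q3, q4, q5, q6}, {q0, q1, q2, q4, q6}, {q0, q1, q2, q3, q4, q6}, {q1, q2, q4, q5, q6}.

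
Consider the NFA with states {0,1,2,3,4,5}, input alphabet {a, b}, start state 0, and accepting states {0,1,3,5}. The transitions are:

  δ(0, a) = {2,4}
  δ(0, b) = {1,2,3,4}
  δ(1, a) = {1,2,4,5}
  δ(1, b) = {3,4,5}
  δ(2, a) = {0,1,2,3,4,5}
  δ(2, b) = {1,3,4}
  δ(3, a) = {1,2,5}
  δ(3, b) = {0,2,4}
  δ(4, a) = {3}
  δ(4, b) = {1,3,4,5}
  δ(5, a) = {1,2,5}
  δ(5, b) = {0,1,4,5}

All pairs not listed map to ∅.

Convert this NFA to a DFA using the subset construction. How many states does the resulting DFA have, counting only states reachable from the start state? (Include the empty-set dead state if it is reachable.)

6

Start state of the DFA: {0}.
{0} --a--> {2,4}  [new]
{0} --b--> {1,2,3,4}  [new]
{2,4} --a--> {0,1,2,3,4,5}  [new]
{2,4} --b--> {1,3,4,5}  [new]
{1,2,3,4} --a--> {0,1,2,3,4,5}  [seen]
{1,2,3,4} --b--> {0,1,2,3,4,5}  [seen]
{0,1,2,3,4,5} --a--> {0,1,2,3,4,5}  [seen]
{0,1,2,3,4,5} --b--> {0,1,2,3,4,5}  [seen]
{1,3,4,5} --a--> {1,2,3,4,5}  [new]
{1,3,4,5} --b--> {0,1,2,3,4,5}  [seen]
{1,2,3,4,5} --a--> {0,1,2,3,4,5}  [seen]
{1,2,3,4,5} --b--> {0,1,2,3,4,5}  [seen]
Reachable DFA states: {0}, {2,4}, {1,2,3,4}, {0,1,2,3,4,5}, {1,3,4,5}, {1,2,3,4,5}.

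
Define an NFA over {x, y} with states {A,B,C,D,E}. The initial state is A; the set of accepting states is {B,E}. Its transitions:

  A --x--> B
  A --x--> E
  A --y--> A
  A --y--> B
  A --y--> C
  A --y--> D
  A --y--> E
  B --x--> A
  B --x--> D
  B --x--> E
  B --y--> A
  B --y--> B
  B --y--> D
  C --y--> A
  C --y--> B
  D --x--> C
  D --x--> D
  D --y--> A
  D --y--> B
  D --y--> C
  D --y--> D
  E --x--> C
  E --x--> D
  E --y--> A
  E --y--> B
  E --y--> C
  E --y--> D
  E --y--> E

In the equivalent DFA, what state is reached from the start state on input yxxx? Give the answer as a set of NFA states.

{A,B,C,D,E}

Start: {A}.
δ(A,y) = {A,B,C,D,E}.
Union: {A,B,C,D,E}.
After y: {A,B,C,D,E}.
δ(A,x) = {B,E}; δ(B,x) = {A,D,E}; δ(C,x) = ∅; δ(D,x) = {C,D}; δ(E,x) = {C,D}.
Union: {A,B,C,D,E}.
After x: {A,B,C,D,E}.
δ(A,x) = {B,E}; δ(B,x) = {A,D,E}; δ(C,x) = ∅; δ(D,x) = {C,D}; δ(E,x) = {C,D}.
Union: {A,B,C,D,E}.
After x: {A,B,C,D,E}.
δ(A,x) = {B,E}; δ(B,x) = {A,D,E}; δ(C,x) = ∅; δ(D,x) = {C,D}; δ(E,x) = {C,D}.
Union: {A,B,C,D,E}.
After x: {A,B,C,D,E}.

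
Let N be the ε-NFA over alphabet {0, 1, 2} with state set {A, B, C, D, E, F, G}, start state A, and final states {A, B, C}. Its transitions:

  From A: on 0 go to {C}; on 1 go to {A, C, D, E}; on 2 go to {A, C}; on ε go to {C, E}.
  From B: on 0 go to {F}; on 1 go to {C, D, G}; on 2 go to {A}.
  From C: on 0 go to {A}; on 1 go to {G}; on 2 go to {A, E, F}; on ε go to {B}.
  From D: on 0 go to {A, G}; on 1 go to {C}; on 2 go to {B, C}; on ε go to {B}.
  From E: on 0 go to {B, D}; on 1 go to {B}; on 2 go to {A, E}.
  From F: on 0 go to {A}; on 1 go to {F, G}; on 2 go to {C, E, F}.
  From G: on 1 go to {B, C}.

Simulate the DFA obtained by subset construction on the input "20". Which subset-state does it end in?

{A, B, C, D, E, F}

Start: {A, B, C, E}.
δ(A,2) = {A, C}; δ(B,2) = {A}; δ(C,2) = {A, E, F}; δ(E,2) = {A, E}.
Union: {A, C, E, F}.
ε-closure gives {A, B, C, E, F}.
After 2: {A, B, C, E, F}.
δ(A,0) = {C}; δ(B,0) = {F}; δ(C,0) = {A}; δ(E,0) = {B, D}; δ(F,0) = {A}.
Union: {A, B, C, D, F}.
ε-closure gives {A, B, C, D, E, F}.
After 0: {A, B, C, D, E, F}.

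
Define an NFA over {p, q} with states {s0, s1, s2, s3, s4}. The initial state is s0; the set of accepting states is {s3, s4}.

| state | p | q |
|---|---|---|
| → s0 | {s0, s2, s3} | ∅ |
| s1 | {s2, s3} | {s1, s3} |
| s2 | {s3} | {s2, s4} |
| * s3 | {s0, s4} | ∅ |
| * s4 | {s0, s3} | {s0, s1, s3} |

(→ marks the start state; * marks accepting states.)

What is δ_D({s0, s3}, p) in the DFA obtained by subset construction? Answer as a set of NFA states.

{s0, s2, s3, s4}

δ(s0,p) = {s0, s2, s3}; δ(s3,p) = {s0, s4}.
Union: {s0, s2, s3, s4}.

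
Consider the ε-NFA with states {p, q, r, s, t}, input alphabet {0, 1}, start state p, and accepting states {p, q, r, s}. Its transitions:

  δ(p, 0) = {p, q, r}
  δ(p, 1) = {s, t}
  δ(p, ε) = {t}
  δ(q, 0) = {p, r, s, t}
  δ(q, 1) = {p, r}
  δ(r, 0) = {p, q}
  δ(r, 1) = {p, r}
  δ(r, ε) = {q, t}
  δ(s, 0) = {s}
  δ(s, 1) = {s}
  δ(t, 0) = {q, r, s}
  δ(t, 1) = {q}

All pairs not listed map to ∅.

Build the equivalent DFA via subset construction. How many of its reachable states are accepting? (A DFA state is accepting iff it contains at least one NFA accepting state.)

3

Start state of the DFA: {p, t} (ε-closure of the NFA start).
{p, t} --0--> {p, q, r, s, t}  [new]
{p, t} --1--> {q, s, t}  [new]
{p, q, r, s, t} --0--> {p, q, r, s, t}  [seen]
{p, q, r, s, t} --1--> {p, q, r, s, t}  [seen]
{q, s, t} --0--> {p, q, r, s, t}  [seen]
{q, s, t} --1--> {p, q, r, s, t}  [seen]
Reachable DFA states: {p, t}, {p, q, r, s, t}, {q, s, t}.
Accepting DFA states (contain an NFA accepting state): {p, t}, {p, q, r, s, t}, {q, s, t}.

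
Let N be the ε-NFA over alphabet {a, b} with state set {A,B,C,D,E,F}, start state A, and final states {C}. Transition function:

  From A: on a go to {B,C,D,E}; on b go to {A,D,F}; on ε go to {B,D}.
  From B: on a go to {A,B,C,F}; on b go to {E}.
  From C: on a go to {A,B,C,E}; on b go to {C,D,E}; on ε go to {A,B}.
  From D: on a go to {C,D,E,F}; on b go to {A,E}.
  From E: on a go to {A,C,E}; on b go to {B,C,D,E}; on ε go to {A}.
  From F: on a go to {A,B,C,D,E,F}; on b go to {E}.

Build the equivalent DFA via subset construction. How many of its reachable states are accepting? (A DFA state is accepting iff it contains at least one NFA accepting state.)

Start state of the DFA: {A,B,D} (ε-closure of the NFA start).
{A,B,D} --a--> {A,B,C,D,E,F}  [new]
{A,B,D} --b--> {A,B,D,E,F}  [new]
{A,B,C,D,E,F} --a--> {A,B,C,D,E,F}  [seen]
{A,B,C,D,E,F} --b--> {A,B,C,D,E,F}  [seen]
{A,B,D,E,F} --a--> {A,B,C,D,E,F}  [seen]
{A,B,D,E,F} --b--> {A,B,C,D,E,F}  [seen]
Reachable DFA states: {A,B,D}, {A,B,C,D,E,F}, {A,B,D,E,F}.
Accepting DFA states (contain an NFA accepting state): {A,B,C,D,E,F}.

1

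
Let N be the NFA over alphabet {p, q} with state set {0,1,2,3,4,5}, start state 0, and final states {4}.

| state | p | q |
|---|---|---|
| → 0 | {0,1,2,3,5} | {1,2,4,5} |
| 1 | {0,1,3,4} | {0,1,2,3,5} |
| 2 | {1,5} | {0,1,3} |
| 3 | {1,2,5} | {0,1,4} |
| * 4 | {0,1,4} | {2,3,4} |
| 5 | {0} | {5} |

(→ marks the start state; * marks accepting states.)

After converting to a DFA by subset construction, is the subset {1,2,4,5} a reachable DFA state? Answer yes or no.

Start state of the DFA: {0}.
{0} --p--> {0,1,2,3,5}  [new]
{0} --q--> {1,2,4,5}  [new]
{0,1,2,3,5} --p--> {0,1,2,3,4,5}  [new]
{0,1,2,3,5} --q--> {0,1,2,3,4,5}  [seen]
{1,2,4,5} --p--> {0,1,3,4,5}  [new]
{1,2,4,5} --q--> {0,1,2,3,4,5}  [seen]
{0,1,2,3,4,5} --p--> {0,1,2,3,4,5}  [seen]
{0,1,2,3,4,5} --q--> {0,1,2,3,4,5}  [seen]
{0,1,3,4,5} --p--> {0,1,2,3,4,5}  [seen]
{0,1,3,4,5} --q--> {0,1,2,3,4,5}  [seen]
Reachable DFA states: {0}, {0,1,2,3,5}, {1,2,4,5}, {0,1,2,3,4,5}, {0,1,3,4,5}.
{1,2,4,5} is among them.

yes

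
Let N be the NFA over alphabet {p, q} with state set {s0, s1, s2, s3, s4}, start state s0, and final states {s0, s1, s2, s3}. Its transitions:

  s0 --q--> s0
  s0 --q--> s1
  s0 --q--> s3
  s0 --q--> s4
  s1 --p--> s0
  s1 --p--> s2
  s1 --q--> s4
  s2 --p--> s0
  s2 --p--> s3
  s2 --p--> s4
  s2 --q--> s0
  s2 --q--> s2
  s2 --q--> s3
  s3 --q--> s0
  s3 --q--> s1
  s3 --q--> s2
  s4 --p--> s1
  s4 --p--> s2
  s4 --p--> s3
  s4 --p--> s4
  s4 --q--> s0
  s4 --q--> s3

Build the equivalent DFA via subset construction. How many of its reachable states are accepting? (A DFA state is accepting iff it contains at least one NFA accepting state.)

Start state of the DFA: {s0}.
{s0} --p--> ∅  [new]
{s0} --q--> {s0, s1, s3, s4}  [new]
∅ --p--> ∅  [seen]
∅ --q--> ∅  [seen]
{s0, s1, s3, s4} --p--> {s0, s1, s2, s3, s4}  [new]
{s0, s1, s3, s4} --q--> {s0, s1, s2, s3, s4}  [seen]
{s0, s1, s2, s3, s4} --p--> {s0, s1, s2, s3, s4}  [seen]
{s0, s1, s2, s3, s4} --q--> {s0, s1, s2, s3, s4}  [seen]
Reachable DFA states: {s0}, ∅, {s0, s1, s3, s4}, {s0, s1, s2, s3, s4}.
Accepting DFA states (contain an NFA accepting state): {s0}, {s0, s1, s3, s4}, {s0, s1, s2, s3, s4}.

3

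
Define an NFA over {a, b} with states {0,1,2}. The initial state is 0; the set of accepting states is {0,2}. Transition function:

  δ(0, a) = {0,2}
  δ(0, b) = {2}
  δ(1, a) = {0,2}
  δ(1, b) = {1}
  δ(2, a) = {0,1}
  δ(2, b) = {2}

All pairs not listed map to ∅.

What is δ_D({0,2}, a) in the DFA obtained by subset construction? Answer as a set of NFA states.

{0,1,2}

δ(0,a) = {0,2}; δ(2,a) = {0,1}.
Union: {0,1,2}.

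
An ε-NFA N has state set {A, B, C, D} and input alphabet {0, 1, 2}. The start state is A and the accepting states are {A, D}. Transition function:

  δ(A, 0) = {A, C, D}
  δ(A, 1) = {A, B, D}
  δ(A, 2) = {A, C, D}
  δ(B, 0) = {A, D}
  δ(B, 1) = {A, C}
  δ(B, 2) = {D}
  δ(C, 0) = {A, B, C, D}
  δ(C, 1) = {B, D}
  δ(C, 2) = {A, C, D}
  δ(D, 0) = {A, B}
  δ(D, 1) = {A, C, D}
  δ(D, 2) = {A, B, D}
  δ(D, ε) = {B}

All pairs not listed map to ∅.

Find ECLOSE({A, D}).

Begin with {A, D}.
D →ε {B}; add B.
ε-closure = {A, B, D}.

{A, B, D}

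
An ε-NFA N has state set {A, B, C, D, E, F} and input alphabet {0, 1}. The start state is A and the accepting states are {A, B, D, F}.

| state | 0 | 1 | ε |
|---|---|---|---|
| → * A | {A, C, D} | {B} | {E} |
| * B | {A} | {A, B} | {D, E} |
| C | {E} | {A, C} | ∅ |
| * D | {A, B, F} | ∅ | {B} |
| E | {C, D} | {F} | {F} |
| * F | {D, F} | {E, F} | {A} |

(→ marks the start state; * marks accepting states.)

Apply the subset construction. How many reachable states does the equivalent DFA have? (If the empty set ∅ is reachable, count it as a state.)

Start state of the DFA: {A, E, F} (ε-closure of the NFA start).
{A, E, F} --0--> {A, B, C, D, E, F}  [new]
{A, E, F} --1--> {A, B, D, E, F}  [new]
{A, B, C, D, E, F} --0--> {A, B, C, D, E, F}  [seen]
{A, B, C, D, E, F} --1--> {A, B, C, D, E, F}  [seen]
{A, B, D, E, F} --0--> {A, B, C, D, E, F}  [seen]
{A, B, D, E, F} --1--> {A, B, D, E, F}  [seen]
Reachable DFA states: {A, E, F}, {A, B, C, D, E, F}, {A, B, D, E, F}.

3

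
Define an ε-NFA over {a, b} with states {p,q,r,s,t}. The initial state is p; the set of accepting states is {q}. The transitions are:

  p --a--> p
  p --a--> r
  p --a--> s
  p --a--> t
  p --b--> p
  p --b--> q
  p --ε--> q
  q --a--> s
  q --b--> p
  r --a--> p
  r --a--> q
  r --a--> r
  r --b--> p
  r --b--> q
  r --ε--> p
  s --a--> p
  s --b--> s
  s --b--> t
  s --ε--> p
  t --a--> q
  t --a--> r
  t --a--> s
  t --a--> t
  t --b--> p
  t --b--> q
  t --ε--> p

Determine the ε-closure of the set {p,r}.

{p,q,r}

Begin with {p,r}.
p →ε {q}; add q.
ε-closure = {p,q,r}.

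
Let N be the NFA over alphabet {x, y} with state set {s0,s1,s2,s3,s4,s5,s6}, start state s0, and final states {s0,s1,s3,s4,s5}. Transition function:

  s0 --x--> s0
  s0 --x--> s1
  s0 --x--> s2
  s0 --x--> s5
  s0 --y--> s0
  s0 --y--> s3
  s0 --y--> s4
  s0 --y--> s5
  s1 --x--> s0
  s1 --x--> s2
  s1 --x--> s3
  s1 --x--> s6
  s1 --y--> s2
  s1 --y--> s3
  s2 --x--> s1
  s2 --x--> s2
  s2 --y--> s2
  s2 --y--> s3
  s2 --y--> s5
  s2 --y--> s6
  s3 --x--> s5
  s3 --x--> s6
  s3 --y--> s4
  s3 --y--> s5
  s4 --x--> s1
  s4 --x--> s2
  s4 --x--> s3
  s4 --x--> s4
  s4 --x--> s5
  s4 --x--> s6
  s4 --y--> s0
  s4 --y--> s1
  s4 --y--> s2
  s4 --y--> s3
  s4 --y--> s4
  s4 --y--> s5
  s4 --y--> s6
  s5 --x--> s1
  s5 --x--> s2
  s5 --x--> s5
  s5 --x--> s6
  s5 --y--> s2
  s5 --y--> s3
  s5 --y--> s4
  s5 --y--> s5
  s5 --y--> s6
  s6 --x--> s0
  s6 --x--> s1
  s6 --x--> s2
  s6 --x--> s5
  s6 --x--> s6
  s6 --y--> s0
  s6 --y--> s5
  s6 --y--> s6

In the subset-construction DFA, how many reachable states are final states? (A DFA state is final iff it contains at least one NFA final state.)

6

Start state of the DFA: {s0}.
{s0} --x--> {s0,s1,s2,s5}  [new]
{s0} --y--> {s0,s3,s4,s5}  [new]
{s0,s1,s2,s5} --x--> {s0,s1,s2,s3,s5,s6}  [new]
{s0,s1,s2,s5} --y--> {s0,s2,s3,s4,s5,s6}  [new]
{s0,s3,s4,s5} --x--> {s0,s1,s2,s3,s4,s5,s6}  [new]
{s0,s3,s4,s5} --y--> {s0,s1,s2,s3,s4,s5,s6}  [seen]
{s0,s1,s2,s3,s5,s6} --x--> {s0,s1,s2,s3,s5,s6}  [seen]
{s0,s1,s2,s3,s5,s6} --y--> {s0,s2,s3,s4,s5,s6}  [seen]
{s0,s2,s3,s4,s5,s6} --x--> {s0,s1,s2,s3,s4,s5,s6}  [seen]
{s0,s2,s3,s4,s5,s6} --y--> {s0,s1,s2,s3,s4,s5,s6}  [seen]
{s0,s1,s2,s3,s4,s5,s6} --x--> {s0,s1,s2,s3,s4,s5,s6}  [seen]
{s0,s1,s2,s3,s4,s5,s6} --y--> {s0,s1,s2,s3,s4,s5,s6}  [seen]
Reachable DFA states: {s0}, {s0,s1,s2,s5}, {s0,s3,s4,s5}, {s0,s1,s2,s3,s5,s6}, {s0,s2,s3,s4,s5,s6}, {s0,s1,s2,s3,s4,s5,s6}.
Accepting DFA states (contain an NFA accepting state): {s0}, {s0,s1,s2,s5}, {s0,s3,s4,s5}, {s0,s1,s2,s3,s5,s6}, {s0,s2,s3,s4,s5,s6}, {s0,s1,s2,s3,s4,s5,s6}.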